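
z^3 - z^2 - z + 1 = (z - 1)^2*(z + 1)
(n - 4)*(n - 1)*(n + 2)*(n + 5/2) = n^4 - n^3/2 - 27*n^2/2 - 7*n + 20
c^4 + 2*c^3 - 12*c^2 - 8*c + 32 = (c - 2)^2*(c + 2)*(c + 4)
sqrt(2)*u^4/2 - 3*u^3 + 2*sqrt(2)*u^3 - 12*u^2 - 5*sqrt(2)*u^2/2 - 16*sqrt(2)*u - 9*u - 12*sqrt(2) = (u/2 + sqrt(2)/2)*(u + 3)*(u - 4*sqrt(2))*(sqrt(2)*u + sqrt(2))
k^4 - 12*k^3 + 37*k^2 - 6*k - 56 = (k - 7)*(k - 4)*(k - 2)*(k + 1)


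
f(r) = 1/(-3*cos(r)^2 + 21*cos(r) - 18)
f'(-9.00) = -0.00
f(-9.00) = -0.03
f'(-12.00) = 1.47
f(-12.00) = -0.41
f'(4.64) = -0.06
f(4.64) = -0.05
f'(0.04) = 4166.67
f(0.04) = -83.33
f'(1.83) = 0.04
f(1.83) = -0.04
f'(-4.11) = 0.02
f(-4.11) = -0.03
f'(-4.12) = 0.02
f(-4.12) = -0.03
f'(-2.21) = -0.02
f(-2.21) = -0.03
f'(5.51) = -0.57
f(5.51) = -0.22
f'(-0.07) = -777.45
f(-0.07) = -27.21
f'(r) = (-6*sin(r)*cos(r) + 21*sin(r))/(-3*cos(r)^2 + 21*cos(r) - 18)^2 = (7 - 2*cos(r))*sin(r)/(3*(cos(r)^2 - 7*cos(r) + 6)^2)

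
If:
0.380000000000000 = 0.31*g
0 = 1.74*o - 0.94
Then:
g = 1.23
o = 0.54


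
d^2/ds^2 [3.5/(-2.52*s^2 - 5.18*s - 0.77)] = (44.4528*s^2 + 91.3752*s - 3.5*(5.04*s + 5.18)*(10.08*s + 10.36) + 13.5828)/(2.52*s^2 + 5.18*s + 0.77)^3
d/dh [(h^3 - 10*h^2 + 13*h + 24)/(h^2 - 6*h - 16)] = (h^2 + 4*h - 1)/(h^2 + 4*h + 4)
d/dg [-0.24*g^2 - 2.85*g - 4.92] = -0.48*g - 2.85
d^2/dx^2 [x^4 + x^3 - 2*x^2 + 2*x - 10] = 12*x^2 + 6*x - 4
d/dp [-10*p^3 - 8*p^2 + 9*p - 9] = -30*p^2 - 16*p + 9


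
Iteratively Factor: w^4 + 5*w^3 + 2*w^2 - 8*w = (w)*(w^3 + 5*w^2 + 2*w - 8) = w*(w + 4)*(w^2 + w - 2) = w*(w - 1)*(w + 4)*(w + 2)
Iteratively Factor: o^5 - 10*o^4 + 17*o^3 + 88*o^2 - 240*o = (o)*(o^4 - 10*o^3 + 17*o^2 + 88*o - 240) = o*(o - 5)*(o^3 - 5*o^2 - 8*o + 48) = o*(o - 5)*(o + 3)*(o^2 - 8*o + 16) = o*(o - 5)*(o - 4)*(o + 3)*(o - 4)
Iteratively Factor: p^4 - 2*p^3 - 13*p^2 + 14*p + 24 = (p + 3)*(p^3 - 5*p^2 + 2*p + 8) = (p - 2)*(p + 3)*(p^2 - 3*p - 4) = (p - 4)*(p - 2)*(p + 3)*(p + 1)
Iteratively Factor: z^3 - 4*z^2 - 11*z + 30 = (z - 2)*(z^2 - 2*z - 15) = (z - 5)*(z - 2)*(z + 3)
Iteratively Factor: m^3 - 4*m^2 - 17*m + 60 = (m + 4)*(m^2 - 8*m + 15) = (m - 5)*(m + 4)*(m - 3)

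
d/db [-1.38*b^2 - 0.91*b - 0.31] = -2.76*b - 0.91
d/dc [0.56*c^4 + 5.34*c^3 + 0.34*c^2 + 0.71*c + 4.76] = 2.24*c^3 + 16.02*c^2 + 0.68*c + 0.71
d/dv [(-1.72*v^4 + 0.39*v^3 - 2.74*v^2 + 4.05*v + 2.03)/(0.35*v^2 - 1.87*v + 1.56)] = (-1.204*v^5 + 9.7857*v^4 - 12.1914*v^3 + 5.5315*v^2 - 9.9698*v + 10.1141)/(0.1225*v^4 - 1.309*v^3 + 4.5889*v^2 - 5.8344*v + 2.4336)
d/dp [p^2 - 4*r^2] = 2*p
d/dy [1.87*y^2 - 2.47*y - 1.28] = 3.74*y - 2.47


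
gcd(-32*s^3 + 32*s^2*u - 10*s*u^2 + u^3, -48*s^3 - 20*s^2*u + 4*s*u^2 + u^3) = 4*s - u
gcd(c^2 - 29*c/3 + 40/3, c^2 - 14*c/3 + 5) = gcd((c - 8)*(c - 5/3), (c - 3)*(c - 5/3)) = c - 5/3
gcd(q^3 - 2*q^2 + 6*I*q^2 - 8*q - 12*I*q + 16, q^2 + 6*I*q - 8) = q^2 + 6*I*q - 8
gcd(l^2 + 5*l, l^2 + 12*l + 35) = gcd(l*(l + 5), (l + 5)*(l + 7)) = l + 5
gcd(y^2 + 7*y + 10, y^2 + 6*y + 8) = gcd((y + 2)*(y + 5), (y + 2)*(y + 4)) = y + 2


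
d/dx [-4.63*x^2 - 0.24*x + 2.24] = -9.26*x - 0.24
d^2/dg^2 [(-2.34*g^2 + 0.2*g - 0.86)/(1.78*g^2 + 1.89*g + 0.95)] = (17.011816*g^3 + 7.392696*g^2 - 19.388472*g - 8.177392)/(5.639752*g^6 + 17.964828*g^5 + 28.104954*g^4 + 25.927209*g^3 + 14.999835*g^2 + 5.117175*g + 0.857375)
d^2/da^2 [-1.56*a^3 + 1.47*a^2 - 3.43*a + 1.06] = 2.94 - 9.36*a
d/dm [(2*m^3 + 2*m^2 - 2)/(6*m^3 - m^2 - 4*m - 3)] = 2*(-7*m^4 - 8*m^3 + 5*m^2 - 8*m - 4)/(36*m^6 - 12*m^5 - 47*m^4 - 28*m^3 + 22*m^2 + 24*m + 9)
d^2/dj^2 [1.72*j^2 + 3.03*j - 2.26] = 3.44000000000000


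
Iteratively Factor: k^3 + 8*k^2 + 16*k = (k)*(k^2 + 8*k + 16) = k*(k + 4)*(k + 4)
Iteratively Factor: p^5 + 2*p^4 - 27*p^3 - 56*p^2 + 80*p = (p + 4)*(p^4 - 2*p^3 - 19*p^2 + 20*p) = (p - 5)*(p + 4)*(p^3 + 3*p^2 - 4*p) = (p - 5)*(p - 1)*(p + 4)*(p^2 + 4*p) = (p - 5)*(p - 1)*(p + 4)^2*(p)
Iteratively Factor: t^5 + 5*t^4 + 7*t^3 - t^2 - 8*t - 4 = (t + 2)*(t^4 + 3*t^3 + t^2 - 3*t - 2) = (t + 1)*(t + 2)*(t^3 + 2*t^2 - t - 2) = (t + 1)*(t + 2)^2*(t^2 - 1) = (t + 1)^2*(t + 2)^2*(t - 1)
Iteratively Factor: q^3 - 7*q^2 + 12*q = (q)*(q^2 - 7*q + 12) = q*(q - 3)*(q - 4)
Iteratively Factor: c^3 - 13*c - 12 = (c + 1)*(c^2 - c - 12) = (c + 1)*(c + 3)*(c - 4)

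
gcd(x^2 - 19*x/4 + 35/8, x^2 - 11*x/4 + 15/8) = x - 5/4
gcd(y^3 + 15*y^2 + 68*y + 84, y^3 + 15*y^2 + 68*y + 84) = y^3 + 15*y^2 + 68*y + 84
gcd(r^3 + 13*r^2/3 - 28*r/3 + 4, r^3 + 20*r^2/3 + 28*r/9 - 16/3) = r^2 + 16*r/3 - 4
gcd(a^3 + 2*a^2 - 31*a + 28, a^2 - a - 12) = a - 4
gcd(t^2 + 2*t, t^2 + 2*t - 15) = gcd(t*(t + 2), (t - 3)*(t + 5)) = 1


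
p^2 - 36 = (p - 6)*(p + 6)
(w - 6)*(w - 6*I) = w^2 - 6*w - 6*I*w + 36*I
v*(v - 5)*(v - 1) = v^3 - 6*v^2 + 5*v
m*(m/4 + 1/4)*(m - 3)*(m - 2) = m^4/4 - m^3 + m^2/4 + 3*m/2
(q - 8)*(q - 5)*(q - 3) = q^3 - 16*q^2 + 79*q - 120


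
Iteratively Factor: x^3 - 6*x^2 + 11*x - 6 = (x - 1)*(x^2 - 5*x + 6) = (x - 2)*(x - 1)*(x - 3)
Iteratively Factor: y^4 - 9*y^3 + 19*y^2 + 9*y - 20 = (y - 1)*(y^3 - 8*y^2 + 11*y + 20) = (y - 1)*(y + 1)*(y^2 - 9*y + 20) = (y - 5)*(y - 1)*(y + 1)*(y - 4)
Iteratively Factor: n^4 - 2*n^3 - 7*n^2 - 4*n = (n + 1)*(n^3 - 3*n^2 - 4*n) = (n - 4)*(n + 1)*(n^2 + n) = (n - 4)*(n + 1)^2*(n)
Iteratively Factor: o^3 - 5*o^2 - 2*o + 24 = (o - 4)*(o^2 - o - 6) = (o - 4)*(o - 3)*(o + 2)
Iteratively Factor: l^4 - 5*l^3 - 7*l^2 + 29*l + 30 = (l + 1)*(l^3 - 6*l^2 - l + 30) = (l + 1)*(l + 2)*(l^2 - 8*l + 15) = (l - 3)*(l + 1)*(l + 2)*(l - 5)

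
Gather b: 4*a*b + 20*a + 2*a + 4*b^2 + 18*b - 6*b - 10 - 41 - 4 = 22*a + 4*b^2 + b*(4*a + 12) - 55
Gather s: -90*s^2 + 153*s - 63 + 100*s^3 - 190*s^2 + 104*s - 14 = 100*s^3 - 280*s^2 + 257*s - 77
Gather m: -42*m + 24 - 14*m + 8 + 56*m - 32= 0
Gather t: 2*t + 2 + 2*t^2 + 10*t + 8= 2*t^2 + 12*t + 10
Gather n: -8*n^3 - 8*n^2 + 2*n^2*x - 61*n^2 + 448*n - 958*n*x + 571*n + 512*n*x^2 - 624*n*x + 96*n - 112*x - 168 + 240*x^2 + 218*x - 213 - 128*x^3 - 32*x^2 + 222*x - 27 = -8*n^3 + n^2*(2*x - 69) + n*(512*x^2 - 1582*x + 1115) - 128*x^3 + 208*x^2 + 328*x - 408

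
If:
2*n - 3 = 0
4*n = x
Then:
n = 3/2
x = 6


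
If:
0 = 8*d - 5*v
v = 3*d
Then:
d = 0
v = 0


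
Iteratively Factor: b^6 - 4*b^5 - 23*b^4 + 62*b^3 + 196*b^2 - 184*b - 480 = (b - 5)*(b^5 + b^4 - 18*b^3 - 28*b^2 + 56*b + 96) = (b - 5)*(b - 4)*(b^4 + 5*b^3 + 2*b^2 - 20*b - 24) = (b - 5)*(b - 4)*(b + 2)*(b^3 + 3*b^2 - 4*b - 12) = (b - 5)*(b - 4)*(b + 2)*(b + 3)*(b^2 - 4) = (b - 5)*(b - 4)*(b - 2)*(b + 2)*(b + 3)*(b + 2)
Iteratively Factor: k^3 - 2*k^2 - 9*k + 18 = (k - 3)*(k^2 + k - 6) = (k - 3)*(k - 2)*(k + 3)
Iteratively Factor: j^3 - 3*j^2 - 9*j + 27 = (j - 3)*(j^2 - 9) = (j - 3)^2*(j + 3)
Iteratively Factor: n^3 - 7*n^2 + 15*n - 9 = (n - 3)*(n^2 - 4*n + 3) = (n - 3)*(n - 1)*(n - 3)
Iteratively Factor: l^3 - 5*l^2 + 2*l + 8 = (l - 4)*(l^2 - l - 2) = (l - 4)*(l + 1)*(l - 2)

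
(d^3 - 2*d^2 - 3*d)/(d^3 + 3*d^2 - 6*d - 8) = d*(d - 3)/(d^2 + 2*d - 8)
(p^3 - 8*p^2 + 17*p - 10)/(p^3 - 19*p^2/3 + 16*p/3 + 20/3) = 3*(p - 1)/(3*p + 2)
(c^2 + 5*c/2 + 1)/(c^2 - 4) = (c + 1/2)/(c - 2)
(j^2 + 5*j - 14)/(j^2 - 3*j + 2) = (j + 7)/(j - 1)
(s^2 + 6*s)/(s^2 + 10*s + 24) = s/(s + 4)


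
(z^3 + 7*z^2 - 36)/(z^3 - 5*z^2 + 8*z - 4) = (z^2 + 9*z + 18)/(z^2 - 3*z + 2)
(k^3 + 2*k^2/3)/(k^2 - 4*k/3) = k*(3*k + 2)/(3*k - 4)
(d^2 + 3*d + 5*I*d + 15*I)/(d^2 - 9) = (d + 5*I)/(d - 3)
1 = 1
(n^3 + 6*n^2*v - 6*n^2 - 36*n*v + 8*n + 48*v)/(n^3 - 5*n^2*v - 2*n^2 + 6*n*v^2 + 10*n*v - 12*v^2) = (n^2 + 6*n*v - 4*n - 24*v)/(n^2 - 5*n*v + 6*v^2)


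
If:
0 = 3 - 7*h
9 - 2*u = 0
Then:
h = 3/7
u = 9/2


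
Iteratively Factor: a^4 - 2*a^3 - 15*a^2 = (a - 5)*(a^3 + 3*a^2) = a*(a - 5)*(a^2 + 3*a) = a*(a - 5)*(a + 3)*(a)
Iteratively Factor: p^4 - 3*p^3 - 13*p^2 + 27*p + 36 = (p + 3)*(p^3 - 6*p^2 + 5*p + 12) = (p + 1)*(p + 3)*(p^2 - 7*p + 12) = (p - 4)*(p + 1)*(p + 3)*(p - 3)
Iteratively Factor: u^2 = (u)*(u)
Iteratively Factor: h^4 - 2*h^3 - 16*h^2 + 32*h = (h)*(h^3 - 2*h^2 - 16*h + 32) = h*(h - 4)*(h^2 + 2*h - 8) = h*(h - 4)*(h - 2)*(h + 4)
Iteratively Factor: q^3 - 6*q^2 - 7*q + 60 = (q + 3)*(q^2 - 9*q + 20) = (q - 5)*(q + 3)*(q - 4)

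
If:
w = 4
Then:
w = 4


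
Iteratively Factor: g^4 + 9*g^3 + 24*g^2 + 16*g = (g)*(g^3 + 9*g^2 + 24*g + 16) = g*(g + 1)*(g^2 + 8*g + 16) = g*(g + 1)*(g + 4)*(g + 4)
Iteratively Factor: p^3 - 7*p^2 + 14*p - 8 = (p - 1)*(p^2 - 6*p + 8) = (p - 4)*(p - 1)*(p - 2)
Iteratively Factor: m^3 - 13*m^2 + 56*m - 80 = (m - 4)*(m^2 - 9*m + 20) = (m - 4)^2*(m - 5)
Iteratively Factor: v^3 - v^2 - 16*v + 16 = (v + 4)*(v^2 - 5*v + 4) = (v - 4)*(v + 4)*(v - 1)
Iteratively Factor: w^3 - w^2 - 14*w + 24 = (w - 3)*(w^2 + 2*w - 8) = (w - 3)*(w + 4)*(w - 2)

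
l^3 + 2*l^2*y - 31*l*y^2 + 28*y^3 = (l - 4*y)*(l - y)*(l + 7*y)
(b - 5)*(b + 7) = b^2 + 2*b - 35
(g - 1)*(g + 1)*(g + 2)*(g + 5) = g^4 + 7*g^3 + 9*g^2 - 7*g - 10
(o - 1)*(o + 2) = o^2 + o - 2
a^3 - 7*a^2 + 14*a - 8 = (a - 4)*(a - 2)*(a - 1)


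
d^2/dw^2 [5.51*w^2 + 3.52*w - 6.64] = 11.0200000000000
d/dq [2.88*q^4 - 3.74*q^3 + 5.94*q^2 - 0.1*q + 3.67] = 11.52*q^3 - 11.22*q^2 + 11.88*q - 0.1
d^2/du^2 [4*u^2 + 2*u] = 8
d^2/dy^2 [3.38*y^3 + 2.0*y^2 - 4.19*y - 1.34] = 20.28*y + 4.0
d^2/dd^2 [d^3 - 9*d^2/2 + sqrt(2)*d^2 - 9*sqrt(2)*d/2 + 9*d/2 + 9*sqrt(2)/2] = 6*d - 9 + 2*sqrt(2)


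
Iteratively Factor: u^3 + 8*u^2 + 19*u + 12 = (u + 3)*(u^2 + 5*u + 4) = (u + 1)*(u + 3)*(u + 4)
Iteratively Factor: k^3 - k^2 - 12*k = (k + 3)*(k^2 - 4*k) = (k - 4)*(k + 3)*(k)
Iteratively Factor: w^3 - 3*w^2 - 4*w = (w - 4)*(w^2 + w) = (w - 4)*(w + 1)*(w)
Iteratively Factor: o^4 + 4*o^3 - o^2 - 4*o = (o + 1)*(o^3 + 3*o^2 - 4*o) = (o + 1)*(o + 4)*(o^2 - o) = (o - 1)*(o + 1)*(o + 4)*(o)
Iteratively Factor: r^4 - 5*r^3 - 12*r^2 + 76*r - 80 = (r + 4)*(r^3 - 9*r^2 + 24*r - 20) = (r - 5)*(r + 4)*(r^2 - 4*r + 4) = (r - 5)*(r - 2)*(r + 4)*(r - 2)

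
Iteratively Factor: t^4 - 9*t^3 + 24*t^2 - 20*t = (t - 2)*(t^3 - 7*t^2 + 10*t) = (t - 5)*(t - 2)*(t^2 - 2*t) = t*(t - 5)*(t - 2)*(t - 2)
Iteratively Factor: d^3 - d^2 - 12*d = (d + 3)*(d^2 - 4*d) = (d - 4)*(d + 3)*(d)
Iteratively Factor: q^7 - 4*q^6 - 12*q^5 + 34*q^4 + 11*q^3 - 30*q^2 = (q - 1)*(q^6 - 3*q^5 - 15*q^4 + 19*q^3 + 30*q^2) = q*(q - 1)*(q^5 - 3*q^4 - 15*q^3 + 19*q^2 + 30*q) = q*(q - 1)*(q + 1)*(q^4 - 4*q^3 - 11*q^2 + 30*q) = q^2*(q - 1)*(q + 1)*(q^3 - 4*q^2 - 11*q + 30) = q^2*(q - 5)*(q - 1)*(q + 1)*(q^2 + q - 6) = q^2*(q - 5)*(q - 2)*(q - 1)*(q + 1)*(q + 3)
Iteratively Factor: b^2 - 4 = (b - 2)*(b + 2)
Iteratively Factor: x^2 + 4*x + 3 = (x + 3)*(x + 1)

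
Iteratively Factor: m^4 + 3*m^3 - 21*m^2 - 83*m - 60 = (m + 1)*(m^3 + 2*m^2 - 23*m - 60) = (m + 1)*(m + 4)*(m^2 - 2*m - 15) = (m - 5)*(m + 1)*(m + 4)*(m + 3)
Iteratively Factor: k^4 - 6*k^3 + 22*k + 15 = (k - 3)*(k^3 - 3*k^2 - 9*k - 5) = (k - 3)*(k + 1)*(k^2 - 4*k - 5) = (k - 3)*(k + 1)^2*(k - 5)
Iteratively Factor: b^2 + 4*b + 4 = (b + 2)*(b + 2)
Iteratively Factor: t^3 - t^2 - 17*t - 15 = (t + 3)*(t^2 - 4*t - 5) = (t - 5)*(t + 3)*(t + 1)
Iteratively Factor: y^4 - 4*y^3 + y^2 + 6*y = (y - 3)*(y^3 - y^2 - 2*y) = (y - 3)*(y - 2)*(y^2 + y) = (y - 3)*(y - 2)*(y + 1)*(y)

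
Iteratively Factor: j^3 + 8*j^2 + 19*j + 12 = (j + 3)*(j^2 + 5*j + 4) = (j + 3)*(j + 4)*(j + 1)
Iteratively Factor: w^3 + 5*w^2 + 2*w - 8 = (w + 4)*(w^2 + w - 2) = (w - 1)*(w + 4)*(w + 2)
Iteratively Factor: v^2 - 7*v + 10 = (v - 2)*(v - 5)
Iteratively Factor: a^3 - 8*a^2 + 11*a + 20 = (a - 4)*(a^2 - 4*a - 5) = (a - 4)*(a + 1)*(a - 5)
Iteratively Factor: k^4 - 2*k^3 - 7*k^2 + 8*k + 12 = (k - 2)*(k^3 - 7*k - 6) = (k - 2)*(k + 1)*(k^2 - k - 6) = (k - 2)*(k + 1)*(k + 2)*(k - 3)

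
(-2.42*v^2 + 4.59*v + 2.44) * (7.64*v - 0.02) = -18.4888*v^3 + 35.116*v^2 + 18.5498*v - 0.0488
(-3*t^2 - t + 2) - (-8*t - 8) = -3*t^2 + 7*t + 10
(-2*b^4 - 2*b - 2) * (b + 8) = -2*b^5 - 16*b^4 - 2*b^2 - 18*b - 16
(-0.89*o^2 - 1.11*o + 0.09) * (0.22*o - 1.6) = -0.1958*o^3 + 1.1798*o^2 + 1.7958*o - 0.144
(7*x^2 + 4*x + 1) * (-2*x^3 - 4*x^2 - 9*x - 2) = -14*x^5 - 36*x^4 - 81*x^3 - 54*x^2 - 17*x - 2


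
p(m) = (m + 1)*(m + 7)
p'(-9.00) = -10.00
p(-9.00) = 16.00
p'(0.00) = 8.00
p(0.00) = 7.00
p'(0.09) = 8.18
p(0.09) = 7.73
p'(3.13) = 14.26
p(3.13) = 41.84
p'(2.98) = 13.96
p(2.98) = 39.72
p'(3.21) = 14.42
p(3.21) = 42.98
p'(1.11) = 10.22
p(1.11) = 17.11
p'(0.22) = 8.44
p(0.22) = 8.81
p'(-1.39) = 5.22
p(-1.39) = -2.19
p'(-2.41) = 3.18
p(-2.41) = -6.47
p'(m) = 2*m + 8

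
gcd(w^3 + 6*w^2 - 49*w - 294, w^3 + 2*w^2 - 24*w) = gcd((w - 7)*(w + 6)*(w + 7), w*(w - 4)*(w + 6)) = w + 6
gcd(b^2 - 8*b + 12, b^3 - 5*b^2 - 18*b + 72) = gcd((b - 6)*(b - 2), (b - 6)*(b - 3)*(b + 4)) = b - 6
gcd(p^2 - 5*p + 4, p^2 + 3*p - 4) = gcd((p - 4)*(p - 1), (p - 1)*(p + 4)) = p - 1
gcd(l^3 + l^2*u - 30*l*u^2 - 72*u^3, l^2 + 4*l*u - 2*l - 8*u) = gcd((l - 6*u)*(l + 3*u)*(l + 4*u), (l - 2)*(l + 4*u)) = l + 4*u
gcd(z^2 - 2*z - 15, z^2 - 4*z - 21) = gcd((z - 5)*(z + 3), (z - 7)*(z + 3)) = z + 3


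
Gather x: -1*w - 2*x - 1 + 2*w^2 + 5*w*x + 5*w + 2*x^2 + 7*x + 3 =2*w^2 + 4*w + 2*x^2 + x*(5*w + 5) + 2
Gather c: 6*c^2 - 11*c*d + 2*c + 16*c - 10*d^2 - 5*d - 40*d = 6*c^2 + c*(18 - 11*d) - 10*d^2 - 45*d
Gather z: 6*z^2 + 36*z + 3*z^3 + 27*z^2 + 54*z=3*z^3 + 33*z^2 + 90*z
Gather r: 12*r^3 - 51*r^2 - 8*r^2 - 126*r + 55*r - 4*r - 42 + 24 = 12*r^3 - 59*r^2 - 75*r - 18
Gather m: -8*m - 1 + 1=-8*m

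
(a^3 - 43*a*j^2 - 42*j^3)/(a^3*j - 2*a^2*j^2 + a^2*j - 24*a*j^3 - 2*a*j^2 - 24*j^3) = (-a^3 + 43*a*j^2 + 42*j^3)/(j*(-a^3 + 2*a^2*j - a^2 + 24*a*j^2 + 2*a*j + 24*j^2))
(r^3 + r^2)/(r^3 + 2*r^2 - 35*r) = r*(r + 1)/(r^2 + 2*r - 35)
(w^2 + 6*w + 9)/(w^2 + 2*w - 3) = (w + 3)/(w - 1)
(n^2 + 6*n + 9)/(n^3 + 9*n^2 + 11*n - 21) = (n + 3)/(n^2 + 6*n - 7)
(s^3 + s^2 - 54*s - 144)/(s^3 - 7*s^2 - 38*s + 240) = (s + 3)/(s - 5)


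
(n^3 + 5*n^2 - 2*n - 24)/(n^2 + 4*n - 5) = (n^3 + 5*n^2 - 2*n - 24)/(n^2 + 4*n - 5)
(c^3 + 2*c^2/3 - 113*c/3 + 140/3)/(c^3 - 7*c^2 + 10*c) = (3*c^2 + 17*c - 28)/(3*c*(c - 2))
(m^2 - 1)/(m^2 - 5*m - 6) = (m - 1)/(m - 6)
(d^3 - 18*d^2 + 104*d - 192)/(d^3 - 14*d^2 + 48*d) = (d - 4)/d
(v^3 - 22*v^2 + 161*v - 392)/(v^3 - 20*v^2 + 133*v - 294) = (v - 8)/(v - 6)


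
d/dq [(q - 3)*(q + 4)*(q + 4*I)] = 3*q^2 + q*(2 + 8*I) - 12 + 4*I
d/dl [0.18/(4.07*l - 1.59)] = -0.7326/(4.07*l - 1.59)^2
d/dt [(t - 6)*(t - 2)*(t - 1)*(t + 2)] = 4*t^3 - 21*t^2 + 4*t + 28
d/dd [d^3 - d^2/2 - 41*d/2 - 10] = 3*d^2 - d - 41/2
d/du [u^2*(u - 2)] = u*(3*u - 4)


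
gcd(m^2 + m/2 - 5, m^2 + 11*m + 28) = 1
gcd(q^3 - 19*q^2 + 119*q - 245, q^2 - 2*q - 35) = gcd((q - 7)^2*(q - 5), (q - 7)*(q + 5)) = q - 7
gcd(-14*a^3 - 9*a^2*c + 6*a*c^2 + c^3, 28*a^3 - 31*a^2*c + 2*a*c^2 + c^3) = 7*a + c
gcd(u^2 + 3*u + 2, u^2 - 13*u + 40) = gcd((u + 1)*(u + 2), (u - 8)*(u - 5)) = 1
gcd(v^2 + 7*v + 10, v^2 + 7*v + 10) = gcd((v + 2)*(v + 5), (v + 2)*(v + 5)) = v^2 + 7*v + 10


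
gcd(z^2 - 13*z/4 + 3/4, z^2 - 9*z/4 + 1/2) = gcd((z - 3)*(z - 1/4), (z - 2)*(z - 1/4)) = z - 1/4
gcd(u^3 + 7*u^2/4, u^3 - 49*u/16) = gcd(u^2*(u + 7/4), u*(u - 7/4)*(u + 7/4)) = u^2 + 7*u/4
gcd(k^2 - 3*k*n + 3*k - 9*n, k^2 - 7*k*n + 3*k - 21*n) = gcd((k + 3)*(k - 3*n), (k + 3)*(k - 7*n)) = k + 3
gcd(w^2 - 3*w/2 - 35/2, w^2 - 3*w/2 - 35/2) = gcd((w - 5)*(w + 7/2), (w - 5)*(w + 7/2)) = w^2 - 3*w/2 - 35/2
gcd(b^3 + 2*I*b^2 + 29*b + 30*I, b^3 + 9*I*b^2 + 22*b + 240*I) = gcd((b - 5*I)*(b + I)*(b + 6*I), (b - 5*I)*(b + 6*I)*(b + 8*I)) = b^2 + I*b + 30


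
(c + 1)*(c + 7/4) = c^2 + 11*c/4 + 7/4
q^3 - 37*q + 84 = (q - 4)*(q - 3)*(q + 7)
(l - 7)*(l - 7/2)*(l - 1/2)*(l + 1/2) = l^4 - 21*l^3/2 + 97*l^2/4 + 21*l/8 - 49/8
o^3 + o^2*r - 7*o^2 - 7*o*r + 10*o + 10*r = (o - 5)*(o - 2)*(o + r)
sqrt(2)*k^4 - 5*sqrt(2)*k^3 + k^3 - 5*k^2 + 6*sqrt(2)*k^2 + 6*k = k*(k - 3)*(k - 2)*(sqrt(2)*k + 1)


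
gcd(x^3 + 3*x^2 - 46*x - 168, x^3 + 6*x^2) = x + 6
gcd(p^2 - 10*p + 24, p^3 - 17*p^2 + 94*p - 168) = p^2 - 10*p + 24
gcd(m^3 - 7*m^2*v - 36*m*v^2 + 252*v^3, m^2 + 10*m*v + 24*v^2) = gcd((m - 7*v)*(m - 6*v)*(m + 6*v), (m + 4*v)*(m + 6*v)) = m + 6*v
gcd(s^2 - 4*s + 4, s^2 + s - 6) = s - 2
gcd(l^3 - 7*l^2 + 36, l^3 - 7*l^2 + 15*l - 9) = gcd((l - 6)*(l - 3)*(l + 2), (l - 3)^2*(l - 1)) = l - 3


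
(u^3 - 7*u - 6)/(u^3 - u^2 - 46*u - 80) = (u^2 - 2*u - 3)/(u^2 - 3*u - 40)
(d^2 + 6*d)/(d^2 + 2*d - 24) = d/(d - 4)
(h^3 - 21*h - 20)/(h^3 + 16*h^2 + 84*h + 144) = (h^2 - 4*h - 5)/(h^2 + 12*h + 36)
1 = 1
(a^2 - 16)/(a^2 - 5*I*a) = (a^2 - 16)/(a*(a - 5*I))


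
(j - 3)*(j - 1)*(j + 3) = j^3 - j^2 - 9*j + 9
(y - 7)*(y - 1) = y^2 - 8*y + 7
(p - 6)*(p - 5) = p^2 - 11*p + 30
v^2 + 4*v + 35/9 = (v + 5/3)*(v + 7/3)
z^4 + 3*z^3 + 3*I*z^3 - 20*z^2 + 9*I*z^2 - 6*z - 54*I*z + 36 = (z - 3)*(z + 6)*(z + I)*(z + 2*I)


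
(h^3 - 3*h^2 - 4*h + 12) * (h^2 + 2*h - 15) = h^5 - h^4 - 25*h^3 + 49*h^2 + 84*h - 180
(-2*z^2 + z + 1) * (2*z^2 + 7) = -4*z^4 + 2*z^3 - 12*z^2 + 7*z + 7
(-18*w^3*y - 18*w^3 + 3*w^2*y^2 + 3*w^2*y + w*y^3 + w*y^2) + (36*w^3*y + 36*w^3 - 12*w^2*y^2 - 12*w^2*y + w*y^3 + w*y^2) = 18*w^3*y + 18*w^3 - 9*w^2*y^2 - 9*w^2*y + 2*w*y^3 + 2*w*y^2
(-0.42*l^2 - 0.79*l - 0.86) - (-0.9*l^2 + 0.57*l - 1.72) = 0.48*l^2 - 1.36*l + 0.86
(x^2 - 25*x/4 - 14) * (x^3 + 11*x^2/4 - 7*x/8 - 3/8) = x^5 - 7*x^4/2 - 513*x^3/16 - 1069*x^2/32 + 467*x/32 + 21/4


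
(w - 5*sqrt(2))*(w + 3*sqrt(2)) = w^2 - 2*sqrt(2)*w - 30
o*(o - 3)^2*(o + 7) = o^4 + o^3 - 33*o^2 + 63*o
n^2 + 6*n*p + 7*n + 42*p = (n + 7)*(n + 6*p)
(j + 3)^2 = j^2 + 6*j + 9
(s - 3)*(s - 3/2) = s^2 - 9*s/2 + 9/2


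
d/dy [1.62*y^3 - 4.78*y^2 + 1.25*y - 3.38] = 4.86*y^2 - 9.56*y + 1.25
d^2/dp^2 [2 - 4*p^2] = -8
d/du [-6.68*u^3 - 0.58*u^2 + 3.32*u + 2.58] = -20.04*u^2 - 1.16*u + 3.32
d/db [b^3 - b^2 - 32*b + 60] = 3*b^2 - 2*b - 32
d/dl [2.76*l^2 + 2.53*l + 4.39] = 5.52*l + 2.53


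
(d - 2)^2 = d^2 - 4*d + 4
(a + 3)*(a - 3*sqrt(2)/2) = a^2 - 3*sqrt(2)*a/2 + 3*a - 9*sqrt(2)/2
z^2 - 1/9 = (z - 1/3)*(z + 1/3)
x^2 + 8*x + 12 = (x + 2)*(x + 6)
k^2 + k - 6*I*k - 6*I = (k + 1)*(k - 6*I)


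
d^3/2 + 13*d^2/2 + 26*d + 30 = (d/2 + 1)*(d + 5)*(d + 6)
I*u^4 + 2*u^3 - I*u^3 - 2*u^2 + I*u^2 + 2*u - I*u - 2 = (u - 2*I)*(u - I)*(u + I)*(I*u - I)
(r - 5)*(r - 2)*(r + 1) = r^3 - 6*r^2 + 3*r + 10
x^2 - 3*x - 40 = (x - 8)*(x + 5)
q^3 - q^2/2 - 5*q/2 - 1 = (q - 2)*(q + 1/2)*(q + 1)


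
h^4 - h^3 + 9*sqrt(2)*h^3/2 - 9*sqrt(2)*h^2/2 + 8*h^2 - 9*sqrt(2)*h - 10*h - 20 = (h - 2)*(h + 1)*(h + 2*sqrt(2))*(h + 5*sqrt(2)/2)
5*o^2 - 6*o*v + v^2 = (-5*o + v)*(-o + v)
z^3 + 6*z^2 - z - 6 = (z - 1)*(z + 1)*(z + 6)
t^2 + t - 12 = (t - 3)*(t + 4)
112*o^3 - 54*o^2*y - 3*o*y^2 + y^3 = (-8*o + y)*(-2*o + y)*(7*o + y)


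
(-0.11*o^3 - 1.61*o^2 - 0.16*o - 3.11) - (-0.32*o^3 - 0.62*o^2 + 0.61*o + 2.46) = 0.21*o^3 - 0.99*o^2 - 0.77*o - 5.57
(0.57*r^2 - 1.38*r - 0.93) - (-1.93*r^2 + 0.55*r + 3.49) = 2.5*r^2 - 1.93*r - 4.42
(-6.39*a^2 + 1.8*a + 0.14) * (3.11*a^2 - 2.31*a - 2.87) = -19.8729*a^4 + 20.3589*a^3 + 14.6167*a^2 - 5.4894*a - 0.4018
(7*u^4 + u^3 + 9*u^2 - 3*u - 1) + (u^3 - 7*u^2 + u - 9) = 7*u^4 + 2*u^3 + 2*u^2 - 2*u - 10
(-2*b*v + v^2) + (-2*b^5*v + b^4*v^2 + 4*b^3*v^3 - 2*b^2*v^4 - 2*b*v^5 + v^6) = -2*b^5*v + b^4*v^2 + 4*b^3*v^3 - 2*b^2*v^4 - 2*b*v^5 - 2*b*v + v^6 + v^2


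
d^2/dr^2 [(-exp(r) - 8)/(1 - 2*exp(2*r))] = (4*exp(4*r) + 128*exp(3*r) + 12*exp(2*r) + 64*exp(r) + 1)*exp(r)/(8*exp(6*r) - 12*exp(4*r) + 6*exp(2*r) - 1)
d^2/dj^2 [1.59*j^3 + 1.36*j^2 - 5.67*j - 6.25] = 9.54*j + 2.72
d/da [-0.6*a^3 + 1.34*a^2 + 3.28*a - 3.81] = -1.8*a^2 + 2.68*a + 3.28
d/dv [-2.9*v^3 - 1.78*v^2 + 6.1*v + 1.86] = -8.7*v^2 - 3.56*v + 6.1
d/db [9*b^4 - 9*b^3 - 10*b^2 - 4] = b*(36*b^2 - 27*b - 20)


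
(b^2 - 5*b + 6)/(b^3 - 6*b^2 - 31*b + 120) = (b - 2)/(b^2 - 3*b - 40)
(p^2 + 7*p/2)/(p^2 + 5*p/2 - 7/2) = p/(p - 1)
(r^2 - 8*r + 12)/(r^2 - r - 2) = (r - 6)/(r + 1)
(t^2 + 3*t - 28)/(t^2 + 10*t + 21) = (t - 4)/(t + 3)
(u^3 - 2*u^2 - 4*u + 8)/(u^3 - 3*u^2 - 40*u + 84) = (u^2 - 4)/(u^2 - u - 42)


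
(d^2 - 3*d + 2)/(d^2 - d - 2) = (d - 1)/(d + 1)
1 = 1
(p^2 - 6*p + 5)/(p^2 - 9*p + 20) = (p - 1)/(p - 4)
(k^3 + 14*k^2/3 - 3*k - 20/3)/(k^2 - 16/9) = 3*(k^2 + 6*k + 5)/(3*k + 4)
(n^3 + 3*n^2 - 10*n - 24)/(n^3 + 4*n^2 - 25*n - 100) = (n^2 - n - 6)/(n^2 - 25)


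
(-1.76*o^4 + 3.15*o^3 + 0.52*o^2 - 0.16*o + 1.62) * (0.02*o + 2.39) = -0.0352*o^5 - 4.1434*o^4 + 7.5389*o^3 + 1.2396*o^2 - 0.35*o + 3.8718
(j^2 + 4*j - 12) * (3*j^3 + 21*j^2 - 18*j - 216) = 3*j^5 + 33*j^4 + 30*j^3 - 540*j^2 - 648*j + 2592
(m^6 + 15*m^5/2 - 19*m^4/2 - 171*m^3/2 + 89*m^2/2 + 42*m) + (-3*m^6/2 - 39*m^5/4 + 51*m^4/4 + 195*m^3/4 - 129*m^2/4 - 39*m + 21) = -m^6/2 - 9*m^5/4 + 13*m^4/4 - 147*m^3/4 + 49*m^2/4 + 3*m + 21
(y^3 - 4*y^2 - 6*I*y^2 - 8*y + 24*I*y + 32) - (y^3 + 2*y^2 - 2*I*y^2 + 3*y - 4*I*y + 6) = -6*y^2 - 4*I*y^2 - 11*y + 28*I*y + 26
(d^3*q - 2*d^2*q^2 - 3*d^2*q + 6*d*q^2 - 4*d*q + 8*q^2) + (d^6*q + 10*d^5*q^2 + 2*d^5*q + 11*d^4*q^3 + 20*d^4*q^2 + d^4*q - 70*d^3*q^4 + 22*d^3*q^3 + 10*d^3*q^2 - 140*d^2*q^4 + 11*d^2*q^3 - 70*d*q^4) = d^6*q + 10*d^5*q^2 + 2*d^5*q + 11*d^4*q^3 + 20*d^4*q^2 + d^4*q - 70*d^3*q^4 + 22*d^3*q^3 + 10*d^3*q^2 + d^3*q - 140*d^2*q^4 + 11*d^2*q^3 - 2*d^2*q^2 - 3*d^2*q - 70*d*q^4 + 6*d*q^2 - 4*d*q + 8*q^2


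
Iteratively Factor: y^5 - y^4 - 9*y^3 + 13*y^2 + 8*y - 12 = (y - 1)*(y^4 - 9*y^2 + 4*y + 12) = (y - 1)*(y + 3)*(y^3 - 3*y^2 + 4) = (y - 2)*(y - 1)*(y + 3)*(y^2 - y - 2) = (y - 2)*(y - 1)*(y + 1)*(y + 3)*(y - 2)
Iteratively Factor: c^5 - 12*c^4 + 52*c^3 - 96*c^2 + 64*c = (c - 4)*(c^4 - 8*c^3 + 20*c^2 - 16*c) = (c - 4)^2*(c^3 - 4*c^2 + 4*c) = (c - 4)^2*(c - 2)*(c^2 - 2*c) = (c - 4)^2*(c - 2)^2*(c)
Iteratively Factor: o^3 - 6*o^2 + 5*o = (o - 1)*(o^2 - 5*o) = o*(o - 1)*(o - 5)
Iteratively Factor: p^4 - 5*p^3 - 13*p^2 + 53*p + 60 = (p + 3)*(p^3 - 8*p^2 + 11*p + 20) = (p - 5)*(p + 3)*(p^2 - 3*p - 4) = (p - 5)*(p - 4)*(p + 3)*(p + 1)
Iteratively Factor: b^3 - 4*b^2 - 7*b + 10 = (b + 2)*(b^2 - 6*b + 5) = (b - 5)*(b + 2)*(b - 1)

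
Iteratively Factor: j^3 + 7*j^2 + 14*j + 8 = (j + 1)*(j^2 + 6*j + 8) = (j + 1)*(j + 4)*(j + 2)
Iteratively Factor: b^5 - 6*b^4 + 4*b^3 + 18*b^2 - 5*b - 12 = (b - 1)*(b^4 - 5*b^3 - b^2 + 17*b + 12) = (b - 1)*(b + 1)*(b^3 - 6*b^2 + 5*b + 12) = (b - 4)*(b - 1)*(b + 1)*(b^2 - 2*b - 3) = (b - 4)*(b - 1)*(b + 1)^2*(b - 3)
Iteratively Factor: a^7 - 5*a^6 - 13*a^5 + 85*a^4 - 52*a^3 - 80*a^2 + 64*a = (a + 4)*(a^6 - 9*a^5 + 23*a^4 - 7*a^3 - 24*a^2 + 16*a) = (a - 1)*(a + 4)*(a^5 - 8*a^4 + 15*a^3 + 8*a^2 - 16*a) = (a - 4)*(a - 1)*(a + 4)*(a^4 - 4*a^3 - a^2 + 4*a) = (a - 4)*(a - 1)^2*(a + 4)*(a^3 - 3*a^2 - 4*a) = (a - 4)^2*(a - 1)^2*(a + 4)*(a^2 + a) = a*(a - 4)^2*(a - 1)^2*(a + 4)*(a + 1)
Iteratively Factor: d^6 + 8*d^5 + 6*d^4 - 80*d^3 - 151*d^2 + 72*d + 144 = (d + 3)*(d^5 + 5*d^4 - 9*d^3 - 53*d^2 + 8*d + 48) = (d - 1)*(d + 3)*(d^4 + 6*d^3 - 3*d^2 - 56*d - 48) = (d - 1)*(d + 3)*(d + 4)*(d^3 + 2*d^2 - 11*d - 12) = (d - 1)*(d + 3)*(d + 4)^2*(d^2 - 2*d - 3) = (d - 3)*(d - 1)*(d + 3)*(d + 4)^2*(d + 1)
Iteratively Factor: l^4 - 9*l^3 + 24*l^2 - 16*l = (l)*(l^3 - 9*l^2 + 24*l - 16) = l*(l - 4)*(l^2 - 5*l + 4) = l*(l - 4)*(l - 1)*(l - 4)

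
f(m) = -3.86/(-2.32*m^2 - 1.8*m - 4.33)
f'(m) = -3.86*(4.64*m + 1.8)/(-2.32*m^2 - 1.8*m - 4.33)^2 = (-17.9104*m - 6.948)/(2.32*m^2 + 1.8*m + 4.33)^2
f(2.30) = 0.19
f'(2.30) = -0.11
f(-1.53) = 0.55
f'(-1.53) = 0.42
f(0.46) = 0.68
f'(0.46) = -0.48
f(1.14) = 0.41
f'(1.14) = -0.31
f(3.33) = 0.11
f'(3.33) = -0.05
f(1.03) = 0.45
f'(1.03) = -0.34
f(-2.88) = 0.21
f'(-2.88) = 0.13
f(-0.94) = 0.82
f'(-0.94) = 0.45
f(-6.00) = 0.05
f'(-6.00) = 0.02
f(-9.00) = 0.02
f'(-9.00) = 0.00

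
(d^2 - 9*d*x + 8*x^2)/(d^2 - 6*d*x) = (d^2 - 9*d*x + 8*x^2)/(d*(d - 6*x))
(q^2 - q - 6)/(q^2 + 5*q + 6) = (q - 3)/(q + 3)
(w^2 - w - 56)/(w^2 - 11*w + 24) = (w + 7)/(w - 3)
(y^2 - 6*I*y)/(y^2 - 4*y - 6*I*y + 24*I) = y/(y - 4)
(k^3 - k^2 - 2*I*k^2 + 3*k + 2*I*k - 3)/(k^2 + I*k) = k - 1 - 3*I + 3*I/k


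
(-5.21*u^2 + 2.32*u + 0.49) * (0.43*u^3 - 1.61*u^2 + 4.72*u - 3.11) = -2.2403*u^5 + 9.3857*u^4 - 28.1157*u^3 + 26.3646*u^2 - 4.9024*u - 1.5239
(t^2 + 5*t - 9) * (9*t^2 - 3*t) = 9*t^4 + 42*t^3 - 96*t^2 + 27*t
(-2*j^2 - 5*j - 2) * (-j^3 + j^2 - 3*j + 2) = 2*j^5 + 3*j^4 + 3*j^3 + 9*j^2 - 4*j - 4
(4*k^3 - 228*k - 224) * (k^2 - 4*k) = 4*k^5 - 16*k^4 - 228*k^3 + 688*k^2 + 896*k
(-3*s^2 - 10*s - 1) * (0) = 0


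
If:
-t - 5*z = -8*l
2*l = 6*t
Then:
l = 15*z/23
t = 5*z/23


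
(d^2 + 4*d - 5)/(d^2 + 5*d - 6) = (d + 5)/(d + 6)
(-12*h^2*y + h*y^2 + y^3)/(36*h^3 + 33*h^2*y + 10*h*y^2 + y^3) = y*(-3*h + y)/(9*h^2 + 6*h*y + y^2)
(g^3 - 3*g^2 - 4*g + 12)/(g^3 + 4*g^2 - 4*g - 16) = (g - 3)/(g + 4)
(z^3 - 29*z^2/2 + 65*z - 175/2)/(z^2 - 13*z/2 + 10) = (z^2 - 12*z + 35)/(z - 4)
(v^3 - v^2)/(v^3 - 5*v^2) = (v - 1)/(v - 5)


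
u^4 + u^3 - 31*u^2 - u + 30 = (u - 5)*(u - 1)*(u + 1)*(u + 6)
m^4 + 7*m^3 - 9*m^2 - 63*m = m*(m - 3)*(m + 3)*(m + 7)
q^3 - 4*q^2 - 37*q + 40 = (q - 8)*(q - 1)*(q + 5)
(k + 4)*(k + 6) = k^2 + 10*k + 24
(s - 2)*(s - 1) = s^2 - 3*s + 2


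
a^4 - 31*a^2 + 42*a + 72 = (a - 4)*(a - 3)*(a + 1)*(a + 6)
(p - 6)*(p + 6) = p^2 - 36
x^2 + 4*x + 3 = (x + 1)*(x + 3)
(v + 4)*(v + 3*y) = v^2 + 3*v*y + 4*v + 12*y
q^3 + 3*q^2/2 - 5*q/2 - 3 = (q - 3/2)*(q + 1)*(q + 2)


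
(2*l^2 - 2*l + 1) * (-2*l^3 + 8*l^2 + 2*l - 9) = -4*l^5 + 20*l^4 - 14*l^3 - 14*l^2 + 20*l - 9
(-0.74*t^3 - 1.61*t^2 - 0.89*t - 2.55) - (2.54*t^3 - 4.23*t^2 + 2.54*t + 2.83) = -3.28*t^3 + 2.62*t^2 - 3.43*t - 5.38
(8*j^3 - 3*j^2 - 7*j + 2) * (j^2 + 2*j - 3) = 8*j^5 + 13*j^4 - 37*j^3 - 3*j^2 + 25*j - 6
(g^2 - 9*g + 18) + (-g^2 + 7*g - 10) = 8 - 2*g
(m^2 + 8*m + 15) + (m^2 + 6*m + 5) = 2*m^2 + 14*m + 20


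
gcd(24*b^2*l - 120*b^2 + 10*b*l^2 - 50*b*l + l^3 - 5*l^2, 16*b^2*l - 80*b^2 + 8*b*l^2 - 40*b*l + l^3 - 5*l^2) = 4*b*l - 20*b + l^2 - 5*l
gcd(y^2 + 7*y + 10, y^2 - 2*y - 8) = y + 2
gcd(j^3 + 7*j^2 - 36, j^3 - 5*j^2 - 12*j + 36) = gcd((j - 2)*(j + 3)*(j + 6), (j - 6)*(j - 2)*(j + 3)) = j^2 + j - 6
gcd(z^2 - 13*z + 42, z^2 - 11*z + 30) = z - 6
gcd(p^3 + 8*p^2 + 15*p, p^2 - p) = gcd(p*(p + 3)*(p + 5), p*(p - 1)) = p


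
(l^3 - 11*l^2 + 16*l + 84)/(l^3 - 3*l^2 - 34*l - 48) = (l^2 - 13*l + 42)/(l^2 - 5*l - 24)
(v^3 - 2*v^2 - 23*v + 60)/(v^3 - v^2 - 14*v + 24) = (v^2 + v - 20)/(v^2 + 2*v - 8)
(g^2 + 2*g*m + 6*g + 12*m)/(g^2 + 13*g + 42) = (g + 2*m)/(g + 7)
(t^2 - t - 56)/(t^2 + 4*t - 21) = (t - 8)/(t - 3)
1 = 1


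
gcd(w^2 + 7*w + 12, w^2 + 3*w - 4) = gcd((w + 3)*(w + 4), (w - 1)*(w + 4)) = w + 4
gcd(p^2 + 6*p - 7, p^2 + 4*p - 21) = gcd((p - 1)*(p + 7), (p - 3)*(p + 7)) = p + 7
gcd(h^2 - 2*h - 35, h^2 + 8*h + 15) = h + 5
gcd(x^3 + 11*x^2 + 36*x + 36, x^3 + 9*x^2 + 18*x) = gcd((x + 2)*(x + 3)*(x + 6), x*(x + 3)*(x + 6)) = x^2 + 9*x + 18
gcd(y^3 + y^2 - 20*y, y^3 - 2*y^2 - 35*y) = y^2 + 5*y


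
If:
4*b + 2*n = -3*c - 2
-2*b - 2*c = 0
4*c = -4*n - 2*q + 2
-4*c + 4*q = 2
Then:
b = -5/8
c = 5/8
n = -11/16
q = 9/8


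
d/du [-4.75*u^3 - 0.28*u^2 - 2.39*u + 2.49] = -14.25*u^2 - 0.56*u - 2.39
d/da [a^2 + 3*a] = 2*a + 3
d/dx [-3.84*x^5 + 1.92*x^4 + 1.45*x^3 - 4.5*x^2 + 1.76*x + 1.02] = -19.2*x^4 + 7.68*x^3 + 4.35*x^2 - 9.0*x + 1.76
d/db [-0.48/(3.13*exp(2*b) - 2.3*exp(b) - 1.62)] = (3.0048*exp(b) - 1.104)*exp(b)/(-3.13*exp(2*b) + 2.3*exp(b) + 1.62)^2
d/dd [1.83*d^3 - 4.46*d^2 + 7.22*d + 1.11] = 5.49*d^2 - 8.92*d + 7.22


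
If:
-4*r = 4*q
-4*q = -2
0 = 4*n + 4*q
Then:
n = -1/2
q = 1/2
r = -1/2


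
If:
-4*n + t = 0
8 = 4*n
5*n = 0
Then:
No Solution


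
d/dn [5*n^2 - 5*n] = 10*n - 5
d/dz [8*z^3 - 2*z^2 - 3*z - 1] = 24*z^2 - 4*z - 3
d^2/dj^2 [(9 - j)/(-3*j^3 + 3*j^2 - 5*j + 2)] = 2*((j - 9)*(9*j^2 - 6*j + 5)^2 + (-9*j^2 + 6*j - 3*(j - 9)*(3*j - 1) - 5)*(3*j^3 - 3*j^2 + 5*j - 2))/(3*j^3 - 3*j^2 + 5*j - 2)^3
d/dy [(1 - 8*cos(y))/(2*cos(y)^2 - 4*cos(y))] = (-4*sin(y) - sin(y)/cos(y)^2 + tan(y))/(cos(y) - 2)^2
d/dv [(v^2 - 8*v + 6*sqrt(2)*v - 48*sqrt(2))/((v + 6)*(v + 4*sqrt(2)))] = 2*(-sqrt(2)*v^2 + 7*v^2 + 72*sqrt(2)*v + 48*sqrt(2) + 336)/(v^4 + 8*sqrt(2)*v^3 + 12*v^3 + 68*v^2 + 96*sqrt(2)*v^2 + 384*v + 288*sqrt(2)*v + 1152)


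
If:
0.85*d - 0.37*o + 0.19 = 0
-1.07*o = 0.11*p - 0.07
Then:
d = -0.0447498625618472*p - 0.195052226498076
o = 0.0654205607476635 - 0.102803738317757*p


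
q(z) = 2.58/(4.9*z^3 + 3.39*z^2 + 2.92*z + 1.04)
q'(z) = 2.58*(-14.7*z^2 - 6.78*z - 2.92)/(4.9*z^3 + 3.39*z^2 + 2.92*z + 1.04)^2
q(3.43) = 0.01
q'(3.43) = -0.01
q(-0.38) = 17.08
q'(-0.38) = -278.91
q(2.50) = 0.02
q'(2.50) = -0.03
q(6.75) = 0.00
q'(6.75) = -0.00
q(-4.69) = -0.01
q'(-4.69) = -0.00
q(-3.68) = -0.01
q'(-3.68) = -0.01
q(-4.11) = -0.01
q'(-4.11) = -0.01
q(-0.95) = -0.90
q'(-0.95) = -3.04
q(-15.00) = -0.00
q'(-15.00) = -0.00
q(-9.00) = -0.00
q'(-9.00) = -0.00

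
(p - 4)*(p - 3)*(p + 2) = p^3 - 5*p^2 - 2*p + 24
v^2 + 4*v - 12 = (v - 2)*(v + 6)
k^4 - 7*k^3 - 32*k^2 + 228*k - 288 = (k - 8)*(k - 3)*(k - 2)*(k + 6)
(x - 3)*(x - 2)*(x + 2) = x^3 - 3*x^2 - 4*x + 12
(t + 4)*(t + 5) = t^2 + 9*t + 20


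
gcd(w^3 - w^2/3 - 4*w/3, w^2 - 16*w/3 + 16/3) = w - 4/3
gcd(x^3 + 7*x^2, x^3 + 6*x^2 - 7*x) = x^2 + 7*x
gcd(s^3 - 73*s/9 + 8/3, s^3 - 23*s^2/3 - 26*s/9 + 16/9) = s - 1/3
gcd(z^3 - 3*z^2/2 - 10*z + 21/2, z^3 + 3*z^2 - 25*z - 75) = z + 3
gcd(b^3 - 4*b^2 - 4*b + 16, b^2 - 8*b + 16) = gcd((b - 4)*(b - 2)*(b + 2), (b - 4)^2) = b - 4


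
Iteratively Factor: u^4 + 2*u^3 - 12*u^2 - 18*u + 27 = (u - 3)*(u^3 + 5*u^2 + 3*u - 9) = (u - 3)*(u + 3)*(u^2 + 2*u - 3) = (u - 3)*(u - 1)*(u + 3)*(u + 3)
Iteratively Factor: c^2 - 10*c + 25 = (c - 5)*(c - 5)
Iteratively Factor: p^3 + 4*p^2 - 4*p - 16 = (p + 4)*(p^2 - 4) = (p - 2)*(p + 4)*(p + 2)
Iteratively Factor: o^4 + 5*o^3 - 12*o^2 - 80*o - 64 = (o + 4)*(o^3 + o^2 - 16*o - 16) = (o + 1)*(o + 4)*(o^2 - 16) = (o + 1)*(o + 4)^2*(o - 4)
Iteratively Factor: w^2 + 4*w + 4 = (w + 2)*(w + 2)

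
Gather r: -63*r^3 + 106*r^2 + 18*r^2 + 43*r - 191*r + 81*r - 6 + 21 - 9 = -63*r^3 + 124*r^2 - 67*r + 6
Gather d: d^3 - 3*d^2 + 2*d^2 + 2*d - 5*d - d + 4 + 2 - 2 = d^3 - d^2 - 4*d + 4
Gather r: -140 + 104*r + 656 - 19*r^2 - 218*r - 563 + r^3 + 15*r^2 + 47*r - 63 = r^3 - 4*r^2 - 67*r - 110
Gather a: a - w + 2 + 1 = a - w + 3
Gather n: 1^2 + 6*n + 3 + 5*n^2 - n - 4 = 5*n^2 + 5*n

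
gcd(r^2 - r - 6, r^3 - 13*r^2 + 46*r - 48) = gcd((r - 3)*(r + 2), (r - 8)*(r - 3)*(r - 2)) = r - 3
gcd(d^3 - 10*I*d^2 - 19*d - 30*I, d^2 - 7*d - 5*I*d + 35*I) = d - 5*I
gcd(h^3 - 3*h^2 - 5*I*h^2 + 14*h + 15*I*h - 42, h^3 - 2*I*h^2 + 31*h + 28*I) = h - 7*I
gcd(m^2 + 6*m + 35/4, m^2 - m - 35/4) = m + 5/2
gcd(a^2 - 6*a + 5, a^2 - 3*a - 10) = a - 5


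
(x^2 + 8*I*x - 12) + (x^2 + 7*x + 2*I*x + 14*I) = 2*x^2 + 7*x + 10*I*x - 12 + 14*I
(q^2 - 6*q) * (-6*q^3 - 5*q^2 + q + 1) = -6*q^5 + 31*q^4 + 31*q^3 - 5*q^2 - 6*q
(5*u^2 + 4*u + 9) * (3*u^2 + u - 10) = 15*u^4 + 17*u^3 - 19*u^2 - 31*u - 90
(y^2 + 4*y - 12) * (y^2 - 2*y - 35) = y^4 + 2*y^3 - 55*y^2 - 116*y + 420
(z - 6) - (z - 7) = 1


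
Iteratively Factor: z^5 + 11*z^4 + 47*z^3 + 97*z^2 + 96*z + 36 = (z + 3)*(z^4 + 8*z^3 + 23*z^2 + 28*z + 12) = (z + 1)*(z + 3)*(z^3 + 7*z^2 + 16*z + 12) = (z + 1)*(z + 3)^2*(z^2 + 4*z + 4) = (z + 1)*(z + 2)*(z + 3)^2*(z + 2)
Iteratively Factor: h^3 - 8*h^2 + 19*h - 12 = (h - 4)*(h^2 - 4*h + 3) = (h - 4)*(h - 1)*(h - 3)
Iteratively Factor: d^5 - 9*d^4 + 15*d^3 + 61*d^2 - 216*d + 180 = (d - 2)*(d^4 - 7*d^3 + d^2 + 63*d - 90) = (d - 2)^2*(d^3 - 5*d^2 - 9*d + 45) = (d - 2)^2*(d + 3)*(d^2 - 8*d + 15) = (d - 3)*(d - 2)^2*(d + 3)*(d - 5)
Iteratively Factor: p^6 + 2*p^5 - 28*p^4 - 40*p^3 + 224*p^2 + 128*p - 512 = (p + 2)*(p^5 - 28*p^3 + 16*p^2 + 192*p - 256) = (p - 4)*(p + 2)*(p^4 + 4*p^3 - 12*p^2 - 32*p + 64) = (p - 4)*(p + 2)*(p + 4)*(p^3 - 12*p + 16) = (p - 4)*(p - 2)*(p + 2)*(p + 4)*(p^2 + 2*p - 8) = (p - 4)*(p - 2)*(p + 2)*(p + 4)^2*(p - 2)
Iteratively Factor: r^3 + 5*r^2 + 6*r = (r)*(r^2 + 5*r + 6) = r*(r + 2)*(r + 3)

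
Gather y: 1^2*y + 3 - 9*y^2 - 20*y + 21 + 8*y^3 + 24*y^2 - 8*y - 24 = 8*y^3 + 15*y^2 - 27*y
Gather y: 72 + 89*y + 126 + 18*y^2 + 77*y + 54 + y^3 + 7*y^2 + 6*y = y^3 + 25*y^2 + 172*y + 252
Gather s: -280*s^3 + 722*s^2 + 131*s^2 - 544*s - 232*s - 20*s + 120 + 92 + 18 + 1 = -280*s^3 + 853*s^2 - 796*s + 231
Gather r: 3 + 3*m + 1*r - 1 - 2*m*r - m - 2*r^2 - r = -2*m*r + 2*m - 2*r^2 + 2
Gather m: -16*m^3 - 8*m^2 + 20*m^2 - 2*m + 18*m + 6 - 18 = -16*m^3 + 12*m^2 + 16*m - 12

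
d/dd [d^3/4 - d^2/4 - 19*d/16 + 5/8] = 3*d^2/4 - d/2 - 19/16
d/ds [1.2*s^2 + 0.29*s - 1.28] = 2.4*s + 0.29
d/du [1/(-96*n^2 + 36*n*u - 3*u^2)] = 2*(-6*n + u)/(3*(32*n^2 - 12*n*u + u^2)^2)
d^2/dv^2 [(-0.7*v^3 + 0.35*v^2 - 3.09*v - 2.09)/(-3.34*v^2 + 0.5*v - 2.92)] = (1.4210854715202e-14*v^5 - 7.105427357601e-15*v^4 + 54.468688*v^3 + 154.240104*v^2 - 165.947832*v - 36.667384)/(37.259704*v^6 - 16.7334*v^5 + 100.228056*v^4 - 29.3834*v^3 + 87.624528*v^2 - 12.7896*v + 24.897088)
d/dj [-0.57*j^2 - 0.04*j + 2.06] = -1.14*j - 0.04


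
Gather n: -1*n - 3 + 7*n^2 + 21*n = 7*n^2 + 20*n - 3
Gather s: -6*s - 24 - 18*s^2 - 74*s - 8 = -18*s^2 - 80*s - 32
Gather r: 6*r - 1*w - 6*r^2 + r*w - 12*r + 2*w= -6*r^2 + r*(w - 6) + w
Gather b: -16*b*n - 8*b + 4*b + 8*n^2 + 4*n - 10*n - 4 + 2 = b*(-16*n - 4) + 8*n^2 - 6*n - 2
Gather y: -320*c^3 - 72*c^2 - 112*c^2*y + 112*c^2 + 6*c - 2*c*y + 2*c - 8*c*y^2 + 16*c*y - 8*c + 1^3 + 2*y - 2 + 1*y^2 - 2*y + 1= -320*c^3 + 40*c^2 + y^2*(1 - 8*c) + y*(-112*c^2 + 14*c)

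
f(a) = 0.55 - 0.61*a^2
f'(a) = -1.22*a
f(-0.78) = 0.18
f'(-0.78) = 0.95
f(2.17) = -2.32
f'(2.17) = -2.65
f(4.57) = -12.19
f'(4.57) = -5.58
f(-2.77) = -4.13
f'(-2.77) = 3.38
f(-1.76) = -1.34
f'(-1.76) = 2.15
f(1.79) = -1.40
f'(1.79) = -2.18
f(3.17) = -5.58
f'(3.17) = -3.87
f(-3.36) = -6.34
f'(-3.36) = 4.10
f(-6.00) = -21.41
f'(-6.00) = 7.32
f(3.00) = -4.94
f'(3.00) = -3.66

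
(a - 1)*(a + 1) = a^2 - 1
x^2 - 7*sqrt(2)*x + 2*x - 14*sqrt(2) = (x + 2)*(x - 7*sqrt(2))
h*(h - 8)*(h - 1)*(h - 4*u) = h^4 - 4*h^3*u - 9*h^3 + 36*h^2*u + 8*h^2 - 32*h*u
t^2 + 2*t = t*(t + 2)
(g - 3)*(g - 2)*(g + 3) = g^3 - 2*g^2 - 9*g + 18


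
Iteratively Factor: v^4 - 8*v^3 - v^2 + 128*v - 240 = (v - 3)*(v^3 - 5*v^2 - 16*v + 80) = (v - 4)*(v - 3)*(v^2 - v - 20) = (v - 5)*(v - 4)*(v - 3)*(v + 4)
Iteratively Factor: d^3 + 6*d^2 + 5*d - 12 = (d + 4)*(d^2 + 2*d - 3) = (d + 3)*(d + 4)*(d - 1)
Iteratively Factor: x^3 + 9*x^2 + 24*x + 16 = (x + 4)*(x^2 + 5*x + 4) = (x + 4)^2*(x + 1)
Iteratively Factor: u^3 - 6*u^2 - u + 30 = (u + 2)*(u^2 - 8*u + 15) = (u - 5)*(u + 2)*(u - 3)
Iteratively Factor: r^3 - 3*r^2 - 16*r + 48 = (r + 4)*(r^2 - 7*r + 12) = (r - 3)*(r + 4)*(r - 4)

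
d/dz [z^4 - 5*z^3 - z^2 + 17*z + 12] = 4*z^3 - 15*z^2 - 2*z + 17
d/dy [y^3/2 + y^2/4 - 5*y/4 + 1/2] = 3*y^2/2 + y/2 - 5/4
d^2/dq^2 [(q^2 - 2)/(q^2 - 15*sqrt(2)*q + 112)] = 6*(5*sqrt(2)*q^3 - 114*q^2 + 30*sqrt(2)*q + 3956)/(q^6 - 45*sqrt(2)*q^5 + 1686*q^4 - 16830*sqrt(2)*q^3 + 188832*q^2 - 564480*sqrt(2)*q + 1404928)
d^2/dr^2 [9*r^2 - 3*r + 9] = 18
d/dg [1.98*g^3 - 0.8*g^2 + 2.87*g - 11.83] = 5.94*g^2 - 1.6*g + 2.87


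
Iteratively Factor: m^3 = (m)*(m^2) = m^2*(m)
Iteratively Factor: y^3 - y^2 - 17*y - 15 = (y - 5)*(y^2 + 4*y + 3) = (y - 5)*(y + 3)*(y + 1)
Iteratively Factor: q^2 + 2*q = (q + 2)*(q)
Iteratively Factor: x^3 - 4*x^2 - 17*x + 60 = (x - 5)*(x^2 + x - 12) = (x - 5)*(x - 3)*(x + 4)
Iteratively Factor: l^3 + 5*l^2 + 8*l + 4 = (l + 2)*(l^2 + 3*l + 2) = (l + 2)^2*(l + 1)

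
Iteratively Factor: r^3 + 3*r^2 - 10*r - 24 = (r - 3)*(r^2 + 6*r + 8) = (r - 3)*(r + 2)*(r + 4)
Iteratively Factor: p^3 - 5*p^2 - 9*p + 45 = (p - 3)*(p^2 - 2*p - 15) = (p - 5)*(p - 3)*(p + 3)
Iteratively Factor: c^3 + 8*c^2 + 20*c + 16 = (c + 4)*(c^2 + 4*c + 4) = (c + 2)*(c + 4)*(c + 2)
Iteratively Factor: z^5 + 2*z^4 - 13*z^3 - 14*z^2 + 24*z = (z + 2)*(z^4 - 13*z^2 + 12*z) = z*(z + 2)*(z^3 - 13*z + 12) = z*(z - 1)*(z + 2)*(z^2 + z - 12) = z*(z - 3)*(z - 1)*(z + 2)*(z + 4)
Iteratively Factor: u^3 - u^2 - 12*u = (u)*(u^2 - u - 12) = u*(u + 3)*(u - 4)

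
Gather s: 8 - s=8 - s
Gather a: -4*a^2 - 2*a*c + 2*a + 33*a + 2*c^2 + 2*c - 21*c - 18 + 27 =-4*a^2 + a*(35 - 2*c) + 2*c^2 - 19*c + 9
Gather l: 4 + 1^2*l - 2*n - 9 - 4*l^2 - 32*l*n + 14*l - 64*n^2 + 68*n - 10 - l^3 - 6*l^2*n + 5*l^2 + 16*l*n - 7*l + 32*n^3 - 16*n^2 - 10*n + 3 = -l^3 + l^2*(1 - 6*n) + l*(8 - 16*n) + 32*n^3 - 80*n^2 + 56*n - 12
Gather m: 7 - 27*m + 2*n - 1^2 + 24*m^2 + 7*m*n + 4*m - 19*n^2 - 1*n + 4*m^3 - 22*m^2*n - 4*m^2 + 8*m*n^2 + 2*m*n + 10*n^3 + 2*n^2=4*m^3 + m^2*(20 - 22*n) + m*(8*n^2 + 9*n - 23) + 10*n^3 - 17*n^2 + n + 6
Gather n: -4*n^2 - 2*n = -4*n^2 - 2*n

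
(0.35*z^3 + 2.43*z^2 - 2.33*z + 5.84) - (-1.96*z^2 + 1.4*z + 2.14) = 0.35*z^3 + 4.39*z^2 - 3.73*z + 3.7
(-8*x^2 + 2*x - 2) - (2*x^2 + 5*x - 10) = -10*x^2 - 3*x + 8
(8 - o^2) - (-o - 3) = -o^2 + o + 11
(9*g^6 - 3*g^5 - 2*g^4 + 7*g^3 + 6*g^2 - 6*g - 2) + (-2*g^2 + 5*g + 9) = 9*g^6 - 3*g^5 - 2*g^4 + 7*g^3 + 4*g^2 - g + 7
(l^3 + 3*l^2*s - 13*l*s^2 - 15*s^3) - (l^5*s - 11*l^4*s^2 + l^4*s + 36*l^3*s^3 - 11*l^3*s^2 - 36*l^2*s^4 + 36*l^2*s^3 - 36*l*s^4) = -l^5*s + 11*l^4*s^2 - l^4*s - 36*l^3*s^3 + 11*l^3*s^2 + l^3 + 36*l^2*s^4 - 36*l^2*s^3 + 3*l^2*s + 36*l*s^4 - 13*l*s^2 - 15*s^3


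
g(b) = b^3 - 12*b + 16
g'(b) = 3*b^2 - 12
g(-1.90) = 31.94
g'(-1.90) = -1.17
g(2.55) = 1.98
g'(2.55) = 7.51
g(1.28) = 2.74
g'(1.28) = -7.08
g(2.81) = 4.47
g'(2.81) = 11.69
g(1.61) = 0.85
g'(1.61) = -4.22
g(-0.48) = 21.65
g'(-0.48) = -11.31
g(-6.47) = -177.20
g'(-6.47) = 113.58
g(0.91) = 5.83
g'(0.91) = -9.52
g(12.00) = 1600.00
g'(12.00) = 420.00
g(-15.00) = -3179.00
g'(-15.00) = 663.00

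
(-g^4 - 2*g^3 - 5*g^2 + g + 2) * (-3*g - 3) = 3*g^5 + 9*g^4 + 21*g^3 + 12*g^2 - 9*g - 6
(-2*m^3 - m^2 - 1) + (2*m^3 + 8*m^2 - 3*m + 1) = 7*m^2 - 3*m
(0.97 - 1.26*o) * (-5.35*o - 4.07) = 6.741*o^2 - 0.0612999999999992*o - 3.9479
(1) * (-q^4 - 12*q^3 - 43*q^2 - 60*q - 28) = -q^4 - 12*q^3 - 43*q^2 - 60*q - 28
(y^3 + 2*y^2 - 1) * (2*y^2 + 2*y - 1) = 2*y^5 + 6*y^4 + 3*y^3 - 4*y^2 - 2*y + 1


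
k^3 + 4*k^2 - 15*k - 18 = (k - 3)*(k + 1)*(k + 6)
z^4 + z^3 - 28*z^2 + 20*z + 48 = (z - 4)*(z - 2)*(z + 1)*(z + 6)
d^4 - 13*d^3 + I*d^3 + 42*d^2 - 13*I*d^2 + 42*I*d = d*(d - 7)*(d - 6)*(d + I)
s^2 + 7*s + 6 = (s + 1)*(s + 6)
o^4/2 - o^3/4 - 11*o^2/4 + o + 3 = (o/2 + 1/2)*(o - 2)*(o - 3/2)*(o + 2)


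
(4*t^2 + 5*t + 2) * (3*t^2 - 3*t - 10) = 12*t^4 + 3*t^3 - 49*t^2 - 56*t - 20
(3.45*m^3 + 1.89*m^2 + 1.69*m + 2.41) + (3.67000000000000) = 3.45*m^3 + 1.89*m^2 + 1.69*m + 6.08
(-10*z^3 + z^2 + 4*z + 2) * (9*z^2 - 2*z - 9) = -90*z^5 + 29*z^4 + 124*z^3 + z^2 - 40*z - 18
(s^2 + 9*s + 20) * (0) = 0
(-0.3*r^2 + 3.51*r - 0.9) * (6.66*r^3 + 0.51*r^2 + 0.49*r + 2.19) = -1.998*r^5 + 23.2236*r^4 - 4.3509*r^3 + 0.6039*r^2 + 7.2459*r - 1.971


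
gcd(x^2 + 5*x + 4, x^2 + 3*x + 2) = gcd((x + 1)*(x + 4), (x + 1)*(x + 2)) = x + 1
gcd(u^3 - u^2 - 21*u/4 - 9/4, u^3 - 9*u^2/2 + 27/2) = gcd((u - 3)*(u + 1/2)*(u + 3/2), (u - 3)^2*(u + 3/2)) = u^2 - 3*u/2 - 9/2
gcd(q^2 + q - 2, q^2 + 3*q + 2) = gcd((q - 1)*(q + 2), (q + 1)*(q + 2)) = q + 2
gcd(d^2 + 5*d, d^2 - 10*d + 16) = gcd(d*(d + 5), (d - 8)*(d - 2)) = 1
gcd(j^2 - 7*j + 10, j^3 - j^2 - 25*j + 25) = j - 5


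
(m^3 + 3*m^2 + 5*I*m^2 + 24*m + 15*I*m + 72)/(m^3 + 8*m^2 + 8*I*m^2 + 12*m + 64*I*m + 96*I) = (m^2 + 3*m*(1 - I) - 9*I)/(m^2 + 8*m + 12)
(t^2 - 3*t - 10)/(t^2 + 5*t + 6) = (t - 5)/(t + 3)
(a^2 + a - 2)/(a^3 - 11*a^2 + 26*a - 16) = (a + 2)/(a^2 - 10*a + 16)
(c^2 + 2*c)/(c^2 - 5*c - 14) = c/(c - 7)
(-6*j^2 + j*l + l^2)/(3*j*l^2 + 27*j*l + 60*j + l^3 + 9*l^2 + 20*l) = (-2*j + l)/(l^2 + 9*l + 20)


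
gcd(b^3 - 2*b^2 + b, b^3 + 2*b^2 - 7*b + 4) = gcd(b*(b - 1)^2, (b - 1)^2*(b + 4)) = b^2 - 2*b + 1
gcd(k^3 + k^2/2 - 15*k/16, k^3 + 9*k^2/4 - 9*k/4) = k^2 - 3*k/4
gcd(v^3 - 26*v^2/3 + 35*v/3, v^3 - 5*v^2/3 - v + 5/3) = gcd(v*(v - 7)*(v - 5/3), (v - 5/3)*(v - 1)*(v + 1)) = v - 5/3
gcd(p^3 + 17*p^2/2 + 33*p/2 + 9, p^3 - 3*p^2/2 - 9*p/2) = p + 3/2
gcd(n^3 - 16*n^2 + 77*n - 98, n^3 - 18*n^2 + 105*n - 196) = n^2 - 14*n + 49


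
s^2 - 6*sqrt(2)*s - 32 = (s - 8*sqrt(2))*(s + 2*sqrt(2))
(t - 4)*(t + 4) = t^2 - 16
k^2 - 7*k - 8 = (k - 8)*(k + 1)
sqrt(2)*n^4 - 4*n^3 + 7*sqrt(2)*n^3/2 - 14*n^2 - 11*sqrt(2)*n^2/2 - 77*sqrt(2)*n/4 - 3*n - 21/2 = (n + 7/2)*(n - 3*sqrt(2))*(n + sqrt(2)/2)*(sqrt(2)*n + 1)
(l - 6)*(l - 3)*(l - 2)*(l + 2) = l^4 - 9*l^3 + 14*l^2 + 36*l - 72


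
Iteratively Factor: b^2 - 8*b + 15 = (b - 3)*(b - 5)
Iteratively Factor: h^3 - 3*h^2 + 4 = (h - 2)*(h^2 - h - 2) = (h - 2)^2*(h + 1)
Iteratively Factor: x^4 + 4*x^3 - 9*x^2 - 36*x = (x + 4)*(x^3 - 9*x) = (x - 3)*(x + 4)*(x^2 + 3*x) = (x - 3)*(x + 3)*(x + 4)*(x)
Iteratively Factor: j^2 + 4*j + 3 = (j + 1)*(j + 3)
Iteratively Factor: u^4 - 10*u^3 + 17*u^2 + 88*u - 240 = (u - 5)*(u^3 - 5*u^2 - 8*u + 48) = (u - 5)*(u + 3)*(u^2 - 8*u + 16) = (u - 5)*(u - 4)*(u + 3)*(u - 4)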